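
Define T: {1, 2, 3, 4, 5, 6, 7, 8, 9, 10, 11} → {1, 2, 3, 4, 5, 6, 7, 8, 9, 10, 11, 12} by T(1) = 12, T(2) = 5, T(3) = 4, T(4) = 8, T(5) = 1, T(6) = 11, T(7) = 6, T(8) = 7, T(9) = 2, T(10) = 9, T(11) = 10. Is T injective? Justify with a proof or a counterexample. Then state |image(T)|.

The values T(1), …, T(11) are 12, 5, 4, 8, 1, 11, 6, 7, 2, 9, 10 — all distinct.
So T(a) = T(b) only when a = b, and T is injective.
The image of T is {1, 2, 4, 5, 6, 7, 8, 9, 10, 11, 12}, which has 11 elements.

11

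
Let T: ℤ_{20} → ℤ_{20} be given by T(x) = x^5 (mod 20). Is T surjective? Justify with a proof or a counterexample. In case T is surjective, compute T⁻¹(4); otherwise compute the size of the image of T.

15

T(0) = 0^5 = 0.
T(10): Repeated squaring mod 20: 10^1 ≡ 10, 10^2 ≡ 10² = 100 ≡ 0, 10^4 ≡ 0² = 0. Since 5 = 4 + 1, 10^5 ≡ 0·10: 0·10 = 0. So 10^5 ≡ 0 (mod 20).
So T(0) = T(10) = 0 while 0 ≠ 10, therefore T is not injective.
A non-injective map from the 20-element set ℤ_{20} to itself takes at most 19 distinct values, so it cannot be surjective. Thus T is not surjective.
Since T is not surjective, we determine |image(T)|. Computing x^5 mod 20 for each x (by repeated squaring, reducing mod 20 at every step), the values T(0), T(1), …, T(19) are: 0, 1, 12, 3, 4, 5, 16, 7, 8, 9, 0, 11, 12, 13, 4, 15, 16, 17, 8, 19.
The distinct values are {0, 1, 3, 4, 5, 7, 8, 9, 11, 12, 13, 15, 16, 17, 19}; there are 15 of them.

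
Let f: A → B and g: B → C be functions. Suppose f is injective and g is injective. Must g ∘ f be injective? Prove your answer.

injective

Suppose (g ∘ f)(s) = (g ∘ f)(t), i.e. g(f(s)) = g(f(t)).
Since g is injective, f(s) = f(t). Since f is injective, s = t. Hence g ∘ f is injective.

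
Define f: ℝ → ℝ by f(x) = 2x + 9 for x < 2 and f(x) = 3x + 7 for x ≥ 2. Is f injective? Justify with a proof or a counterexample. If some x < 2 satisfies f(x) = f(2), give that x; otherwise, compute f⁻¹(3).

Both pieces are strictly increasing (slopes 2 and 3), so each is injective on its own interval.
The left piece maps (−∞, 2) onto (−∞, 13); the right piece maps [2, ∞) onto [13, ∞).
These images are disjoint, so no value is attained by both pieces. Therefore f is injective.
Because the two images are disjoint, no x < 2 has f(x) = f(2), so we compute f⁻¹(3): 3 lies in (−∞, 13), so solve 2x + 9 = 3: x = (3 − 9)/2 = −3.

-3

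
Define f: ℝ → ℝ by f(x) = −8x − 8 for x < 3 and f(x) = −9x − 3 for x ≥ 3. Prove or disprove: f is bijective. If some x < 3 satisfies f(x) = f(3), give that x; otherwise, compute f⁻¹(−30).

Both pieces are strictly decreasing (slopes −8 and −9), so each is injective on its own interval.
The left piece maps (−∞, 3) onto (−32, ∞); the right piece maps [3, ∞) onto (−∞, −30].
These images overlap. In particular f(3) = −30 (right piece), and solving −8x − 8 = −30 on the left piece gives x = 11/4 < 3.
So f(11/4) = f(3) with 11/4 ≠ 3, and f is not injective, hence not bijective. This x = 11/4 is the requested value below 3.

11/4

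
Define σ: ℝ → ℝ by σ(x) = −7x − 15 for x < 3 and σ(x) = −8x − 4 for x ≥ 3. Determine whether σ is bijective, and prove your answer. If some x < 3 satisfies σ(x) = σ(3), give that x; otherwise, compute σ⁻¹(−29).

Both pieces are strictly decreasing (slopes −7 and −8), so each is injective on its own interval.
The left piece maps (−∞, 3) onto (−36, ∞); the right piece maps [3, ∞) onto (−∞, −28].
These images overlap. In particular σ(3) = −28 (right piece), and solving −7x − 15 = −28 on the left piece gives x = 13/7 < 3.
So σ(13/7) = σ(3) with 13/7 ≠ 3, and σ is not injective, hence not bijective. This x = 13/7 is the requested value below 3.

13/7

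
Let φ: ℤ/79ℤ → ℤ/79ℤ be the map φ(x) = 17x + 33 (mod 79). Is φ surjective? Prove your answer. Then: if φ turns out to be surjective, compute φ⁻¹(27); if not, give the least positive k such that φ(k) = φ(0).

74

Since gcd(17, 79) = 1, 17 is invertible modulo 79. Euclid's algorithm: 79 = 4·17 + 11, 17 = 1·11 + 6, 11 = 1·6 + 5, 6 = 1·5 + 1; back-substituting gives 1 = 14·17 − 3·79, so 17⁻¹ ≡ 14 (mod 79).
Then y ↦ 14(y − 33) is a two-sided inverse to φ, so every y ∈ ℤ/79ℤ has a preimage.
Hence φ is surjective.
Since φ is surjective, we find φ⁻¹(27): we need 17x ≡ 27 − 33 ≡ 73 (mod 79). Using 17⁻¹ = 14: x ≡ 14·73 = 1022 = 12·79 + 74, so x = 74.
Check: φ(74) = 17·74 + 33 = 1291 = 16·79 + 27 ≡ 27 (mod 79).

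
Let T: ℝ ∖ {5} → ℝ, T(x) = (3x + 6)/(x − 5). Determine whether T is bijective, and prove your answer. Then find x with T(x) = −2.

4/5

If T(x) = 3, cross-multiplying gives 1(3x + 6) = 3(x − 5), which simplifies to 6 = −15 — false.  So 3 has no preimage and T is not surjective.
So T is not bijective.
Solving T(x) = −2: cross-multiplying gives 3x + 6 = −2(x − 5), which rearranges to 5x = 4, so x = 4/5.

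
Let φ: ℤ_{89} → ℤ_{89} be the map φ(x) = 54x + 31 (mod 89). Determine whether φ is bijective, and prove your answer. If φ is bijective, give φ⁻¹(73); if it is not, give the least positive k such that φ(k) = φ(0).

70

Suppose φ(a) = φ(b) in ℤ_{89}. Then 54a + 31 ≡ 54b + 31 (mod 89), so 54(a − b) ≡ 0 (mod 89).
Since gcd(54, 89) = 1, 54 is invertible modulo 89, thus a − b ≡ 0 (mod 89), i.e. a = b.
We now compute 54⁻¹ mod 89 explicitly. Euclid's algorithm: 89 = 1·54 + 35, 54 = 1·35 + 19, 35 = 1·19 + 16, 19 = 1·16 + 3, 16 = 5·3 + 1; back-substituting gives 1 = 61·54 − 37·89, so 54⁻¹ ≡ 61 (mod 89).
For any y ∈ ℤ_{89}, x = 61(y − 31) mod 89 satisfies φ(x) = 54·61(y − 31) + 31 ≡ y (since 54·61 ≡ 1 mod 89). So every y has a preimage.
So φ is bijective.
Since φ is bijective, we find φ⁻¹(73): we need 54x ≡ 73 − 31 ≡ 42 (mod 89). Using 54⁻¹ = 61: x ≡ 61·42 = 2562 = 28·89 + 70, so x = 70.
Check: φ(70) = 54·70 + 31 = 3811 = 42·89 + 73 ≡ 73 (mod 89).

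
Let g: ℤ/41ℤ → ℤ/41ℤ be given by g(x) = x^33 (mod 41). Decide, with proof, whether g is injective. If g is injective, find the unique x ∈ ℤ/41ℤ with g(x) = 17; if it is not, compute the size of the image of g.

6

Since 41 is prime, the nonzero elements of ℤ/41ℤ form a cyclic group of order 40.
As gcd(33, 40) = 1, raising to the 33rd power is a bijection on this group: if x_1^33 ≡ x_2^33 then (x_1x_2^{−1})^33 = 1, and the only element of order dividing gcd(33, 40) = 1 is 1, so x_1 = x_2.
With g(0) = 0 this makes g injective on all of ℤ/41ℤ, hence bijective (finite equal-size domain and codomain). In particular g is injective.
Since g is injective, we find the preimage of 17. The inverse of x ↦ x^33 on (ℤ/41ℤ)^× is x ↦ x^17, because 33·17 = 561 = 14·40 + 1 ≡ 1 (mod 40) and x^{40} = 1 for x ≠ 0 (Fermat). So g⁻¹(17) = 17^17 mod 41.
Repeated squaring mod 41: 17^1 ≡ 17, 17^2 ≡ 17² = 289 ≡ 2, 17^4 ≡ 2² = 4, 17^8 ≡ 4² = 16, 17^16 ≡ 16² = 256 ≡ 10. Since 17 = 16 + 1, 17^17 ≡ 10·17: 10·17 = 170 ≡ 6. So 17^17 ≡ 6 (mod 41).
Hence g⁻¹(17) = 6.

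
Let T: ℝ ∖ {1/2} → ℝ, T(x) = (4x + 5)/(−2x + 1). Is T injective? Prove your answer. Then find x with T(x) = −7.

6/5

Suppose T(s) = T(t). Cross-multiplying: (4s + 5)(−2t + 1) = (4t + 5)(−2s + 1).
Expanding both sides and cancelling the symmetric terms leaves 14·(s − t) = 0. Since 14 ≠ 0, s = t. So T is injective.
Solving T(x) = −7: cross-multiplying gives 4x + 5 = −7(−2x + 1), which rearranges to −10x = −12, so x = 6/5.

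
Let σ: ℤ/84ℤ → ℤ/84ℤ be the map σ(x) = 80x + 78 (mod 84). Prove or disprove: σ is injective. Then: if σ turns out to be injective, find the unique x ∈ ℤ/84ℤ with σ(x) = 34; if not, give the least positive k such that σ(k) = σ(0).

21

We have gcd(80, 84) = 4 > 1. Taking u = 0 and v = 21: σ(0) = 78 and σ(21) = 80·21 + 78 = 1758 ≡ 78 (mod 84).
So σ(0) = σ(21) while 0 ≠ 21, hence σ is not injective.
Since σ is not injective, we find the least positive k with σ(k) = σ(0): this means 80k ≡ 0 (mod 84), i.e. 84 ∣ 80k. Since gcd(80, 84) = 4, dividing through by 4 this holds exactly when 21 ∣ 20k, and as gcd(20, 21) = 1, exactly when 21 ∣ k.
The smallest positive such k is 21.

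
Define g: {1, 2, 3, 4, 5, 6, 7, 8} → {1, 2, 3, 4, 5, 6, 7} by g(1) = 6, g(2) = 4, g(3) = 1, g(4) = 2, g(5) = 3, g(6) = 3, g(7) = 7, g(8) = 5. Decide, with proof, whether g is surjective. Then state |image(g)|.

Every element of the codomain has a preimage: 1 = g(3), 2 = g(4), 3 = g(5), 4 = g(2), 5 = g(8), 6 = g(1), 7 = g(7).
Therefore g is surjective.
The image of g is {1, 2, 3, 4, 5, 6, 7}, which has 7 elements.

7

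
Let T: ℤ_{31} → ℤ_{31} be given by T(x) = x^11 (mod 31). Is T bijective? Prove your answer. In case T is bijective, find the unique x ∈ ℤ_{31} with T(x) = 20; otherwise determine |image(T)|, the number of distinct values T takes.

Since 31 is prime, the nonzero elements of ℤ_{31} form a cyclic group of order 30.
As gcd(11, 30) = 1, raising to the 11th power is a bijection on this group: if x_1^11 ≡ x_2^11 then (x_1x_2^{−1})^11 = 1, and the only element of order dividing gcd(11, 30) = 1 is 1, so x_1 = x_2.
With T(0) = 0 this makes T injective on all of ℤ_{31}, hence bijective (finite equal-size domain and codomain). In particular T is bijective.
Since T is bijective, we find the preimage of 20. The inverse of x ↦ x^11 on (ℤ_{31})^× is x ↦ x^11, because 11·11 = 121 = 4·30 + 1 ≡ 1 (mod 30) and x^{30} = 1 for x ≠ 0 (Fermat). So T⁻¹(20) = 20^11 mod 31.
Repeated squaring mod 31: 20^1 ≡ 20, 20^2 ≡ 20² = 400 ≡ 28, 20^4 ≡ 28² = 784 ≡ 9, 20^8 ≡ 9² = 81 ≡ 19. Since 11 = 8 + 2 + 1, 20^11 ≡ 19·28·20: 19·28 = 532 ≡ 5, then 5·20 = 100 ≡ 7. So 20^11 ≡ 7 (mod 31).
Hence T⁻¹(20) = 7.

7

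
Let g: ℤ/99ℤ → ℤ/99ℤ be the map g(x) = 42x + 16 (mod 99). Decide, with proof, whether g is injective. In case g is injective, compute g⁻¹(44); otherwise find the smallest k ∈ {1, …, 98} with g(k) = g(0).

33

Recall that injectivity means: for all x_1, x_2 in the domain, g(x_1) = g(x_2) implies x_1 = x_2.
We have gcd(42, 99) = 3 > 1. Taking x_1 = 0 and x_2 = 33: g(0) = 16 and g(33) = 42·33 + 16 = 1402 ≡ 16 (mod 99).
So g(0) = g(33) while 0 ≠ 33, therefore g is not injective.
Since g is not injective, we find the least positive k with g(k) = g(0): this means 42k ≡ 0 (mod 99), i.e. 99 ∣ 42k. Since gcd(42, 99) = 3, dividing through by 3 this holds exactly when 33 ∣ 14k, and as gcd(14, 33) = 1, exactly when 33 ∣ k.
The smallest positive such k is 33.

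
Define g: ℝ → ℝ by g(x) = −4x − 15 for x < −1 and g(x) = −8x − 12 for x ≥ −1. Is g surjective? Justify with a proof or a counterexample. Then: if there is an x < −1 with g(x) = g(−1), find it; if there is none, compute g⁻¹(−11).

Both pieces are strictly decreasing (slopes −4 and −8), so each is injective on its own interval.
The left piece maps (−∞, −1) onto (−11, ∞); the right piece maps [−1, ∞) onto (−∞, −4].
The union (−11, ∞) ∪ (−∞, −4] covers ℝ, so g is surjective.
For the follow-up: the images overlap, so an x < −1 with g(x) = g(−1) exists. g(−1) = −4; solving −4x − 15 = −4 for x < −1 gives x = (−4 + 15)/(−4) = −11/4.

-11/4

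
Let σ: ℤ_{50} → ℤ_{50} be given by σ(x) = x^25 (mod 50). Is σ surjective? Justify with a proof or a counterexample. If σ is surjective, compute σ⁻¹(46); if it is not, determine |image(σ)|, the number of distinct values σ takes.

σ(0) = 0^25 = 0.
σ(10): Repeated squaring mod 50: 10^1 ≡ 10, 10^2 ≡ 10² = 100 ≡ 0, 10^4 ≡ 0² = 0, 10^8 ≡ 0² = 0, 10^16 ≡ 0² = 0. Since 25 = 16 + 8 + 1, 10^25 ≡ 0·0·10: 0·0 = 0, then 0·10 = 0. So 10^25 ≡ 0 (mod 50).
So σ(0) = σ(10) = 0 while 0 ≠ 10, thus σ is not injective.
A non-injective map from the 50-element set ℤ_{50} to itself takes at most 49 distinct values, so it cannot be surjective. So σ is not surjective.
Since σ is not surjective, we determine |image(σ)|. Computing x^25 mod 50 for each x (by repeated squaring, reducing mod 50 at every step), the values σ(0), σ(1), …, σ(49) are: 0, 1, 32, 43, 24, 25, 26, 7, 18, 49, 0, 1, 32, 43, 24, 25, 26, 7, 18, 49, 0, 1, 32, 43, 24, 25, 26, 7, 18, 49, 0, 1, 32, 43, 24, 25, 26, 7, 18, 49, 0, 1, 32, 43, 24, 25, 26, 7, 18, 49.
The distinct values are {0, 1, 7, 18, 24, 25, 26, 32, 43, 49}; there are 10 of them.

10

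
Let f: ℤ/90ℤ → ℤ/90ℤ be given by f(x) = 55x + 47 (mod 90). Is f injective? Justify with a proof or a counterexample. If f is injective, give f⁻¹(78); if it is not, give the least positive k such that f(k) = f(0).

We have gcd(55, 90) = 5 > 1. Taking a = 0 and b = 18: f(0) = 47 and f(18) = 55·18 + 47 = 1037 ≡ 47 (mod 90).
So f(0) = f(18) while 0 ≠ 18, therefore f is not injective.
Since f is not injective, we find the least positive k with f(k) = f(0): this means 55k ≡ 0 (mod 90), i.e. 90 ∣ 55k. Since gcd(55, 90) = 5, dividing through by 5 this holds exactly when 18 ∣ 11k, and as gcd(11, 18) = 1, exactly when 18 ∣ k.
The smallest positive such k is 18.

18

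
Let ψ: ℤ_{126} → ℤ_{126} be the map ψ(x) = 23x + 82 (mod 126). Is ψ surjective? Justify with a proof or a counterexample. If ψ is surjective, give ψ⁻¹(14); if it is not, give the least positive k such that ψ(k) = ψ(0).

Recall that surjectivity means every element of the codomain has a preimage under ψ.
Since gcd(23, 126) = 1, 23 is invertible modulo 126. Euclid's algorithm: 126 = 5·23 + 11, 23 = 2·11 + 1; back-substituting gives 1 = 11·23 − 2·126, so 23⁻¹ ≡ 11 (mod 126).
Then y ↦ 11(y − 82) is a two-sided inverse to ψ, so every y ∈ ℤ_{126} has a preimage.
Thus ψ is surjective.
Since ψ is surjective, we compute ψ⁻¹(14): solve 23x + 82 ≡ 14 (mod 126), i.e. 23x ≡ 58 (mod 126).
Multiplying by 23⁻¹ = 11 gives x ≡ 11·58 = 638 = 5·126 + 8 ≡ 8 (mod 126).
Check: ψ(8) = 23·8 + 82 = 266 = 2·126 + 14 ≡ 14 (mod 126).

8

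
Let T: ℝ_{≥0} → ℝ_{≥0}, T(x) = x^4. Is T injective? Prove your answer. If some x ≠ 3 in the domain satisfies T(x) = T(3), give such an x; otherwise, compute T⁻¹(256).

On ℝ_{≥0}, x ↦ x^4 is strictly increasing, so T(x_1) = T(x_2) forces x_1 = x_2. Therefore T is injective.
Since x ↦ x^4 is strictly increasing on ℝ_{≥0}, it is injective there, so no x ≠ 3 in the domain has T(x) = T(3). We therefore compute T⁻¹(256) = 256^{1/4} = 4 (indeed 4^4 = 256).

4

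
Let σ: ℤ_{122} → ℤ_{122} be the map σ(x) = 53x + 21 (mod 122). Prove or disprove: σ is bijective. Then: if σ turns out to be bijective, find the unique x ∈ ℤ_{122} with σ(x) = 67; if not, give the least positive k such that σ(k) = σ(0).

40

Suppose σ(s) = σ(t) in ℤ_{122}. Then 53s + 21 ≡ 53t + 21 (mod 122), hence 53(s − t) ≡ 0 (mod 122).
Since gcd(53, 122) = 1, 53 is invertible modulo 122, therefore s − t ≡ 0 (mod 122), i.e. s = t.
We now compute 53⁻¹ mod 122 explicitly. Euclid's algorithm: 122 = 2·53 + 16, 53 = 3·16 + 5, 16 = 3·5 + 1; back-substituting gives 1 = 99·53 − 43·122, so 53⁻¹ ≡ 99 (mod 122).
For any y ∈ ℤ_{122}, x = 99(y − 21) mod 122 satisfies σ(x) = 53·99(y − 21) + 21 ≡ y (since 53·99 ≡ 1 mod 122). So every y has a preimage.
So σ is bijective.
Since σ is bijective, we compute σ⁻¹(67): solve 53x + 21 ≡ 67 (mod 122), i.e. 53x ≡ 46 (mod 122).
Multiplying by 53⁻¹ = 99 gives x ≡ 99·46 = 4554 = 37·122 + 40 ≡ 40 (mod 122).
Check: σ(40) = 53·40 + 21 = 2141 = 17·122 + 67 ≡ 67 (mod 122).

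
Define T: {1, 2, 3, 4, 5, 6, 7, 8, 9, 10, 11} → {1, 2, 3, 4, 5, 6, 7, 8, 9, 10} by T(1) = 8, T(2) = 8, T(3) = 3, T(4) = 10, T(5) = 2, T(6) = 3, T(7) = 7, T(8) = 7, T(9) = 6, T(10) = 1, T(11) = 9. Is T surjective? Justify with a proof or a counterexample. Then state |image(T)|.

No element maps to 4, so T is not surjective.
The image of T is {1, 2, 3, 6, 7, 8, 9, 10}, which has 8 elements.

8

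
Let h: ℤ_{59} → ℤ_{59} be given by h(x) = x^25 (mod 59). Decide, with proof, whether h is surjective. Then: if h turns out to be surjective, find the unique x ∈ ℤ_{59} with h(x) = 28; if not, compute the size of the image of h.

35

Since 59 is prime, the nonzero elements of ℤ_{59} form a cyclic group of order 58.
As gcd(25, 58) = 1, raising to the 25th power is a bijection on this group: if s^25 ≡ t^25 then (st^{−1})^25 = 1, and the only element of order dividing gcd(25, 58) = 1 is 1, so s = t.
With h(0) = 0 this makes h injective on all of ℤ_{59}, hence bijective (finite equal-size domain and codomain). In particular h is surjective.
Since h is surjective, we find the preimage of 28. The inverse of x ↦ x^25 on (ℤ_{59})^× is x ↦ x^7, because 25·7 = 175 = 3·58 + 1 ≡ 1 (mod 58) and x^{58} = 1 for x ≠ 0 (Fermat). So h⁻¹(28) = 28^7 mod 59.
Repeated squaring mod 59: 28^1 ≡ 28, 28^2 ≡ 28² = 784 ≡ 17, 28^4 ≡ 17² = 289 ≡ 53. Since 7 = 4 + 2 + 1, 28^7 ≡ 53·17·28: 53·17 = 901 ≡ 16, then 16·28 = 448 ≡ 35. So 28^7 ≡ 35 (mod 59).
Hence h⁻¹(28) = 35.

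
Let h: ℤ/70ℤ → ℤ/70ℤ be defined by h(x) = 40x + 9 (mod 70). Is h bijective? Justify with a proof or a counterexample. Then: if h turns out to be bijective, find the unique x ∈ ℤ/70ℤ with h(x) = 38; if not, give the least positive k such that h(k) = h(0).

7

Recall: h is injective when h(s) = h(t) forces s = t.
We have gcd(40, 70) = 10 > 1. Taking s = 0 and t = 7: h(0) = 9 and h(7) = 40·7 + 9 = 289 ≡ 9 (mod 70).
So h(0) = h(7) while 0 ≠ 7, therefore h is not injective, hence not bijective.
Since h is not bijective, we find the least positive k with h(k) = h(0): this means 40k ≡ 0 (mod 70), i.e. 70 ∣ 40k. Since gcd(40, 70) = 10, dividing through by 10 this holds exactly when 7 ∣ 4k, and as gcd(4, 7) = 1, exactly when 7 ∣ k.
The smallest positive such k is 7.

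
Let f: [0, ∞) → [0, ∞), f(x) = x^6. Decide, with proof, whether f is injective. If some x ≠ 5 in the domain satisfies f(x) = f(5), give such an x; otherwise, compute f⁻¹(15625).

On [0, ∞), x ↦ x^6 is strictly increasing, so f(u) = f(v) forces u = v. Therefore f is injective.
Since x ↦ x^6 is strictly increasing on [0, ∞), it is injective there, so no x ≠ 5 in the domain has f(x) = f(5). We therefore compute f⁻¹(15625) = 15625^{1/6} = 5 (indeed 5^6 = 15625).

5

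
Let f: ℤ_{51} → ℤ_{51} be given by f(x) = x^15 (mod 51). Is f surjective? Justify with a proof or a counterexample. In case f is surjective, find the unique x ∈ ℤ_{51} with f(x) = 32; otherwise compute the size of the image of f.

8

Computing x^15 mod 51 for each x (by repeated squaring, reducing mod 51 at every step), the values f(0), f(1), …, f(50) are: 0, 1, 26, 6, 13, 41, 3, 22, 32, 36, 46, 14, 27, 4, 11, 42, 16, 17, 18, 43, 23, 30, 7, 20, 39, 49, 2, 12, 31, 44, 21, 28, 8, 33, 34, 35, 9, 40, 47, 24, 37, 5, 15, 19, 29, 48, 10, 38, 45, 25, 50.
Every element of ℤ_{51} appears exactly once in this list, so f is a bijection, and in particular surjective.
Since f is surjective, we read off the preimage of 32 from the same table: f(8) = 32, so f⁻¹(32) = 8.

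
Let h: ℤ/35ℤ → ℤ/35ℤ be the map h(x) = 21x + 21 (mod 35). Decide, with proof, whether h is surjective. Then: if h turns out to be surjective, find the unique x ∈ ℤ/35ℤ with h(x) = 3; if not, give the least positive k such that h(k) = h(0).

5

Since gcd(21, 35) = 7, we have 21x ≡ 0 (mod 7) for all x, so h(x) ≡ 0 (mod 7).
But 1 ≢ 0 (mod 7), so 1 ∈ ℤ/35ℤ has no preimage. So h is not surjective.
Since h is not surjective, we find the least positive k with h(k) = h(0): this means 21k ≡ 0 (mod 35), i.e. 35 ∣ 21k. Since gcd(21, 35) = 7, dividing through by 7 this holds exactly when 5 ∣ 3k, and as gcd(3, 5) = 1, exactly when 5 ∣ k.
The smallest positive such k is 5.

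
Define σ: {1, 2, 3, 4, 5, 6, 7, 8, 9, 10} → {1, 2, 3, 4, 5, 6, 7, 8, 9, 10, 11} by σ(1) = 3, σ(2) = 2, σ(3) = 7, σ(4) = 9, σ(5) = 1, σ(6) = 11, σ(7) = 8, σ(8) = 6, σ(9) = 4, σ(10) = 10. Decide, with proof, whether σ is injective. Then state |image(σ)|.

10

The values σ(1), …, σ(10) are 3, 2, 7, 9, 1, 11, 8, 6, 4, 10 — all distinct.
So σ(u) = σ(v) only when u = v, and σ is injective.
The image of σ is {1, 2, 3, 4, 6, 7, 8, 9, 10, 11}, which has 10 elements.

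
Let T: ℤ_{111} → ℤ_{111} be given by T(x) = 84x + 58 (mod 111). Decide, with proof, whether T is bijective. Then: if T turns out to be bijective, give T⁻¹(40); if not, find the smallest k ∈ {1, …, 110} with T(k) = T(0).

37

We have gcd(84, 111) = 3 > 1. Taking a = 0 and b = 37: T(0) = 58 and T(37) = 84·37 + 58 = 3166 ≡ 58 (mod 111).
So T(0) = T(37) while 0 ≠ 37, therefore T is not injective, hence not bijective.
Since T is not bijective, we find the least positive k with T(k) = T(0): this means 84k ≡ 0 (mod 111), i.e. 111 ∣ 84k. Since gcd(84, 111) = 3, dividing through by 3 this holds exactly when 37 ∣ 28k, and as gcd(28, 37) = 1, exactly when 37 ∣ k.
The smallest positive such k is 37.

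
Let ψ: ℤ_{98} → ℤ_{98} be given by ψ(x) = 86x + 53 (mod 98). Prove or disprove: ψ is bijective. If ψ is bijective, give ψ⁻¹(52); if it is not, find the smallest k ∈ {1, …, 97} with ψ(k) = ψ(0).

49

We have gcd(86, 98) = 2 > 1. Taking x_1 = 0 and x_2 = 49: ψ(0) = 53 and ψ(49) = 86·49 + 53 = 4267 ≡ 53 (mod 98).
So ψ(0) = ψ(49) while 0 ≠ 49, hence ψ is not injective, hence not bijective.
Since ψ is not bijective, we find the least positive k with ψ(k) = ψ(0): this means 86k ≡ 0 (mod 98), i.e. 98 ∣ 86k. Since gcd(86, 98) = 2, dividing through by 2 this holds exactly when 49 ∣ 43k, and as gcd(43, 49) = 1, exactly when 49 ∣ k.
The smallest positive such k is 49.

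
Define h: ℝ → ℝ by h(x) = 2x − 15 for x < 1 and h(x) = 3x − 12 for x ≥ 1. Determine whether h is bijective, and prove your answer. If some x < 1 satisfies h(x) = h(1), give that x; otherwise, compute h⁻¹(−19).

Both pieces are strictly increasing (slopes 2 and 3), so each is injective on its own interval.
The left piece maps (−∞, 1) onto (−∞, −13); the right piece maps [1, ∞) onto [−9, ∞).
The images leave a gap (−13 has no preimage), so h is not surjective, hence not bijective.
Because the two images are disjoint, no x < 1 has h(x) = h(1), so we compute h⁻¹(−19): −19 lies in (−∞, −13), so solve 2x − 15 = −19: x = (−19 + 15)/2 = −2.

-2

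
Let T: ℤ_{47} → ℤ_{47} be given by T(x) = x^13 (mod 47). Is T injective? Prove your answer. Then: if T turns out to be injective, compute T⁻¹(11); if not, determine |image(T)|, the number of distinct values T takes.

Since 47 is prime, the nonzero elements of ℤ_{47} form a cyclic group of order 46.
As gcd(13, 46) = 1, raising to the 13th power is a bijection on this group: if x_1^13 ≡ x_2^13 then (x_1x_2^{−1})^13 = 1, and the only element of order dividing gcd(13, 46) = 1 is 1, so x_1 = x_2.
With T(0) = 0 this makes T injective on all of ℤ_{47}, hence bijective (finite equal-size domain and codomain). In particular T is injective.
Since T is injective, we find the preimage of 11. The inverse of x ↦ x^13 on (ℤ_{47})^× is x ↦ x^39, because 13·39 = 507 = 11·46 + 1 ≡ 1 (mod 46) and x^{46} = 1 for x ≠ 0 (Fermat). So T⁻¹(11) = 11^39 mod 47.
Repeated squaring mod 47: 11^1 ≡ 11, 11^2 ≡ 11² = 121 ≡ 27, 11^4 ≡ 27² = 729 ≡ 24, 11^8 ≡ 24² = 576 ≡ 12, 11^16 ≡ 12² = 144 ≡ 3, 11^32 ≡ 3² = 9. Since 39 = 32 + 4 + 2 + 1, 11^39 ≡ 9·24·27·11: 9·24 = 216 ≡ 28, then 28·27 = 756 ≡ 4, then 4·11 = 44. So 11^39 ≡ 44 (mod 47).
Hence T⁻¹(11) = 44.

44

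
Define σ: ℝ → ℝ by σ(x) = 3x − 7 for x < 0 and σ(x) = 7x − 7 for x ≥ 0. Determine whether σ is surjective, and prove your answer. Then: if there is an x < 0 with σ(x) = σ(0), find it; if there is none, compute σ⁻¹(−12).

-5/3

Both pieces are strictly increasing (slopes 3 and 7), so each is injective on its own interval.
The left piece maps (−∞, 0) onto (−∞, −7); the right piece maps [0, ∞) onto [−7, ∞).
These images together cover ℝ, so σ is surjective.
Because the two images are disjoint, no x < 0 has σ(x) = σ(0), so we compute σ⁻¹(−12): −12 lies in (−∞, −7), so solve 3x − 7 = −12: x = (−12 + 7)/3 = −5/3.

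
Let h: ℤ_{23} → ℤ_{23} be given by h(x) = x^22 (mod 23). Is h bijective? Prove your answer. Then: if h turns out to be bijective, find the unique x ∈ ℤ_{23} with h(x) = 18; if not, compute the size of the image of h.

2

h(1) = 1^22 = 1.
h(2): Repeated squaring mod 23: 2^1 ≡ 2, 2^2 ≡ 2² = 4, 2^4 ≡ 4² = 16, 2^8 ≡ 16² = 256 ≡ 3, 2^16 ≡ 3² = 9. Since 22 = 16 + 4 + 2, 2^22 ≡ 9·16·4: 9·16 = 144 ≡ 6, then 6·4 = 24 ≡ 1. So 2^22 ≡ 1 (mod 23).
So h(1) = h(2) = 1 while 1 ≠ 2, thus h is not injective, hence not bijective.
Since h is not bijective, we determine |image(h)|. Computing x^22 mod 23 for each x (by repeated squaring, reducing mod 23 at every step), the values h(0), h(1), …, h(22) are: 0, 1, 1, 1, 1, 1, 1, 1, 1, 1, 1, 1, 1, 1, 1, 1, 1, 1, 1, 1, 1, 1, 1.
The distinct values are {0, 1}; there are 2 of them.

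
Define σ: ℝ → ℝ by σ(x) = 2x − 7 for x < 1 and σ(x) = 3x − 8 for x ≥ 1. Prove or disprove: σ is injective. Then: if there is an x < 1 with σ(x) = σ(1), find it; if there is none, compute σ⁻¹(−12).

Both pieces are strictly increasing (slopes 2 and 3), so each is injective on its own interval.
The left piece maps (−∞, 1) onto (−∞, −5); the right piece maps [1, ∞) onto [−5, ∞).
These images are disjoint, so no value is attained by both pieces. So σ is injective.
Because the two images are disjoint, no x < 1 has σ(x) = σ(1), so we compute σ⁻¹(−12): −12 lies in (−∞, −5), so solve 2x − 7 = −12: x = (−12 + 7)/2 = −5/2.

-5/2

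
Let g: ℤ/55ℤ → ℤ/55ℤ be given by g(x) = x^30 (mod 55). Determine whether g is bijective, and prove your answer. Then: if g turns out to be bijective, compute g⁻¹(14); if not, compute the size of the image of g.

6

g(2): Repeated squaring mod 55: 2^1 ≡ 2, 2^2 ≡ 2² = 4, 2^4 ≡ 4² = 16, 2^8 ≡ 16² = 256 ≡ 36, 2^16 ≡ 36² = 1296 ≡ 31. Since 30 = 16 + 8 + 4 + 2, 2^30 ≡ 31·36·16·4: 31·36 = 1116 ≡ 16, then 16·16 = 256 ≡ 36, then 36·4 = 144 ≡ 34. So 2^30 ≡ 34 (mod 55).
g(3): Repeated squaring mod 55: 3^1 ≡ 3, 3^2 ≡ 3² = 9, 3^4 ≡ 9² = 81 ≡ 26, 3^8 ≡ 26² = 676 ≡ 16, 3^16 ≡ 16² = 256 ≡ 36. Since 30 = 16 + 8 + 4 + 2, 3^30 ≡ 36·16·26·9: 36·16 = 576 ≡ 26, then 26·26 = 676 ≡ 16, then 16·9 = 144 ≡ 34. So 3^30 ≡ 34 (mod 55).
So g(2) = g(3) = 34 while 2 ≠ 3, thus g is not injective, hence not bijective.
Since g is not bijective, we determine |image(g)|. Computing x^30 mod 55 for each x (by repeated squaring, reducing mod 55 at every step), the values g(0), g(1), …, g(54) are: 0, 1, 34, 34, 1, 45, 1, 34, 34, 1, 45, 11, 34, 34, 1, 45, 1, 34, 34, 1, 45, 1, 44, 34, 1, 45, 1, 34, 34, 1, 45, 1, 34, 44, 1, 45, 1, 34, 34, 1, 45, 1, 34, 34, 11, 45, 1, 34, 34, 1, 45, 1, 34, 34, 1.
The distinct values are {0, 1, 11, 34, 44, 45}; there are 6 of them.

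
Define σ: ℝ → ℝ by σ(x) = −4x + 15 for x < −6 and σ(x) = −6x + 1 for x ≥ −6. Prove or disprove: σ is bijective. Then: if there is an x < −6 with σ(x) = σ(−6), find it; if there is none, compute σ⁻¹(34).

Both pieces are strictly decreasing (slopes −4 and −6), so each is injective on its own interval.
The left piece maps (−∞, −6) onto (39, ∞); the right piece maps [−6, ∞) onto (−∞, 37].
The images leave a gap (39 has no preimage), so σ is not surjective, hence not bijective.
Because the two images are disjoint, no x < −6 has σ(x) = σ(−6), so we compute σ⁻¹(34): 34 lies in (−∞, 37], so solve −6x + 1 = 34: x = (34 − 1)/(−6) = −11/2.

-11/2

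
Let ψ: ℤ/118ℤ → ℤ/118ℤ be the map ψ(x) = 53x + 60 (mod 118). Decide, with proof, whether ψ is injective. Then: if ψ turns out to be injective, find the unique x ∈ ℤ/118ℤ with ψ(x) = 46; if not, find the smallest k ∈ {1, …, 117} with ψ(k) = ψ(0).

Suppose ψ(x_1) = ψ(x_2) in ℤ/118ℤ. Then 53x_1 + 60 ≡ 53x_2 + 60 (mod 118), so 53(x_1 − x_2) ≡ 0 (mod 118).
Since gcd(53, 118) = 1, 53 is invertible modulo 118, therefore x_1 − x_2 ≡ 0 (mod 118), i.e. x_1 = x_2.
Therefore ψ is injective.
We now compute 53⁻¹ mod 118 explicitly. Euclid's algorithm: 118 = 2·53 + 12, 53 = 4·12 + 5, 12 = 2·5 + 2, 5 = 2·2 + 1; back-substituting gives 1 = 49·53 − 22·118, so 53⁻¹ ≡ 49 (mod 118).
Since ψ is injective, we compute ψ⁻¹(46): solve 53x + 60 ≡ 46 (mod 118), i.e. 53x ≡ 104 (mod 118).
Multiplying by 53⁻¹ = 49 gives x ≡ 49·104 = 5096 = 43·118 + 22 ≡ 22 (mod 118).
Check: ψ(22) = 53·22 + 60 = 1226 = 10·118 + 46 ≡ 46 (mod 118).

22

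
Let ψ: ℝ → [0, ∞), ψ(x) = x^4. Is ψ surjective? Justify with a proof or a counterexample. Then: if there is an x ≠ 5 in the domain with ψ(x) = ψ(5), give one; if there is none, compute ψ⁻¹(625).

For any y ∈ [0, ∞), x = y^{1/4} ∈ ℝ satisfies x^4 = y, so ψ is surjective.
For the follow-up, such an x exists: taking x = −5 ∈ ℝ gives ψ(−5) = 625 = ψ(5) with −5 ≠ 5.

-5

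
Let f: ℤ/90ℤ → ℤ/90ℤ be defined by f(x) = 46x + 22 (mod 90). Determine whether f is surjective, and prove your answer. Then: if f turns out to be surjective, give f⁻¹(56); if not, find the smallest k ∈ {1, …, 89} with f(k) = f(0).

Since gcd(46, 90) = 2, we have 46x ≡ 0 (mod 2) for all x, so f(x) ≡ 0 (mod 2).
But 1 ≢ 0 (mod 2), so 1 ∈ ℤ/90ℤ has no preimage. Therefore f is not surjective.
Since f is not surjective, we find the least positive k with f(k) = f(0): this means 46k ≡ 0 (mod 90), i.e. 90 ∣ 46k. Since gcd(46, 90) = 2, dividing through by 2 this holds exactly when 45 ∣ 23k, and as gcd(23, 45) = 1, exactly when 45 ∣ k.
The smallest positive such k is 45.

45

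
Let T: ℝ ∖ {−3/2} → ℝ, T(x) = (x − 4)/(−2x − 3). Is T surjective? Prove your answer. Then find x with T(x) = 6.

-14/13

If T(x) = −1/2, cross-multiplying gives −2(x − 4) = 1(−2x − 3), which simplifies to 8 = −3 — false.  So −1/2 has no preimage and T is not surjective.
Solving T(x) = 6: cross-multiplying gives x − 4 = 6(−2x − 3), which rearranges to 13x = −14, so x = −14/13.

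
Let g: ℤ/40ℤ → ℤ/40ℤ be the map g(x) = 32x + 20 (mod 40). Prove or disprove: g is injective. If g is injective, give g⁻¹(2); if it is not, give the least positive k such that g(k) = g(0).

We have gcd(32, 40) = 8 > 1. Taking s = 0 and t = 5: g(0) = 20 and g(5) = 32·5 + 20 = 180 ≡ 20 (mod 40).
So g(0) = g(5) while 0 ≠ 5, so g is not injective.
Since g is not injective, we find the least positive k with g(k) = g(0): this means 32k ≡ 0 (mod 40), i.e. 40 ∣ 32k. Since gcd(32, 40) = 8, dividing through by 8 this holds exactly when 5 ∣ 4k, and as gcd(4, 5) = 1, exactly when 5 ∣ k.
The smallest positive such k is 5.

5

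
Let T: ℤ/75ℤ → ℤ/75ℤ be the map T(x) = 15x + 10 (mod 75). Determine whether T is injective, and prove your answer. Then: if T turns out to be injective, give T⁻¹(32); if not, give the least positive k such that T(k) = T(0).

5

Recall: T is injective if T(a) = T(b) implies a = b.
We have gcd(15, 75) = 15 > 1. Taking a = 0 and b = 5: T(0) = 10 and T(5) = 15·5 + 10 = 85 ≡ 10 (mod 75).
So T(0) = T(5) while 0 ≠ 5, therefore T is not injective.
Since T is not injective, we find the least positive k with T(k) = T(0): this means 15k ≡ 0 (mod 75), i.e. 75 ∣ 15k. Since gcd(15, 75) = 15, dividing through by 15 this holds exactly when 5 ∣ k.
The smallest positive such k is 5.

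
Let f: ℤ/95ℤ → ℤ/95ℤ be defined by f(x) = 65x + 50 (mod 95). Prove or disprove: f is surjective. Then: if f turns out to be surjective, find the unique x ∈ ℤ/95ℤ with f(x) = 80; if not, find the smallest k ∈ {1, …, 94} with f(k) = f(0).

Since gcd(65, 95) = 5, we have 65x ≡ 0 (mod 5) for all x, so f(x) ≡ 0 (mod 5).
But 1 ≢ 0 (mod 5), so 1 ∈ ℤ/95ℤ has no preimage. Thus f is not surjective.
Since f is not surjective, we find the least positive k with f(k) = f(0): this means 65k ≡ 0 (mod 95), i.e. 95 ∣ 65k. Since gcd(65, 95) = 5, dividing through by 5 this holds exactly when 19 ∣ 13k, and as gcd(13, 19) = 1, exactly when 19 ∣ k.
The smallest positive such k is 19.

19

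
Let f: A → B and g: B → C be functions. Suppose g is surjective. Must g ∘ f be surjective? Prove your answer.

not surjective

No. Take A = {0}, B = C = {0, 1, 2}, f(0) = 0, and g = identity (surjective).
Then (g ∘ f)(0) = 0, and 2 ∈ C has no preimage under g ∘ f, so g ∘ f is not surjective.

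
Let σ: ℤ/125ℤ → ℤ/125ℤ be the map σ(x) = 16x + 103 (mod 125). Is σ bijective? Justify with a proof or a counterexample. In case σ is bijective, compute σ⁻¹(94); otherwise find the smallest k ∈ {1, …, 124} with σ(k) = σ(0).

If σ(u) = σ(v), then 16u ≡ 16v (mod 125). Because gcd(16, 125) = 1, we may cancel 16 to get u ≡ v (mod 125).
We now compute 16⁻¹ mod 125 explicitly. Euclid's algorithm: 125 = 7·16 + 13, 16 = 1·13 + 3, 13 = 4·3 + 1; back-substituting gives 1 = 86·16 − 11·125, so 16⁻¹ ≡ 86 (mod 125).
Then y ↦ 86(y − 103) is a two-sided inverse to σ, so every y ∈ ℤ/125ℤ has a preimage.
Therefore σ is bijective.
Since σ is bijective, we compute σ⁻¹(94): solve 16x + 103 ≡ 94 (mod 125), i.e. 16x ≡ 116 (mod 125).
Multiplying by 16⁻¹ = 86 gives x ≡ 86·116 = 9976 = 79·125 + 101 ≡ 101 (mod 125).
Check: σ(101) = 16·101 + 103 = 1719 = 13·125 + 94 ≡ 94 (mod 125).

101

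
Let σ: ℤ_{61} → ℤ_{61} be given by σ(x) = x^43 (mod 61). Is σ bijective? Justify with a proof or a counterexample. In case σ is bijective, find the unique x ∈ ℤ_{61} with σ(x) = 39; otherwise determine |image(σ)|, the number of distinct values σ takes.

5

Since 61 is prime, the nonzero elements of ℤ_{61} form a cyclic group of order 60.
As gcd(43, 60) = 1, raising to the 43rd power is a bijection on this group: if x_1^43 ≡ x_2^43 then (x_1x_2^{−1})^43 = 1, and the only element of order dividing gcd(43, 60) = 1 is 1, so x_1 = x_2.
With σ(0) = 0 this makes σ injective on all of ℤ_{61}, hence bijective (finite equal-size domain and codomain). In particular σ is bijective.
Since σ is bijective, we find the preimage of 39. The inverse of x ↦ x^43 on (ℤ_{61})^× is x ↦ x^7, because 43·7 = 301 = 5·60 + 1 ≡ 1 (mod 60) and x^{60} = 1 for x ≠ 0 (Fermat). So σ⁻¹(39) = 39^7 mod 61.
Repeated squaring mod 61: 39^1 ≡ 39, 39^2 ≡ 39² = 1521 ≡ 57, 39^4 ≡ 57² = 3249 ≡ 16. Since 7 = 4 + 2 + 1, 39^7 ≡ 16·57·39: 16·57 = 912 ≡ 58, then 58·39 = 2262 ≡ 5. So 39^7 ≡ 5 (mod 61).
Hence σ⁻¹(39) = 5.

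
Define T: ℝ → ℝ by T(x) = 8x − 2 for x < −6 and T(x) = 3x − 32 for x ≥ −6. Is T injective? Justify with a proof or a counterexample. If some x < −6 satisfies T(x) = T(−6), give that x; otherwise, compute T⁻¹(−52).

-25/4

Both pieces are strictly increasing (slopes 8 and 3), so each is injective on its own interval.
The left piece maps (−∞, −6) onto (−∞, −50); the right piece maps [−6, ∞) onto [−50, ∞).
These images are disjoint, so no value is attained by both pieces. Hence T is injective.
Because the two images are disjoint, no x < −6 has T(x) = T(−6), so we compute T⁻¹(−52): −52 lies in (−∞, −50), so solve 8x − 2 = −52: x = (−52 + 2)/8 = −25/4.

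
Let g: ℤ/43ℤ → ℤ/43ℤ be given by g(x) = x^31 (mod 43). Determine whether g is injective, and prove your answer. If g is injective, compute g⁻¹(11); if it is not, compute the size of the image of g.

16

Since 43 is prime, the nonzero elements of ℤ/43ℤ form a cyclic group of order 42.
As gcd(31, 42) = 1, raising to the 31st power is a bijection on this group: if u^31 ≡ v^31 then (uv^{−1})^31 = 1, and the only element of order dividing gcd(31, 42) = 1 is 1, so u = v.
With g(0) = 0 this makes g injective on all of ℤ/43ℤ, hence bijective (finite equal-size domain and codomain). In particular g is injective.
Since g is injective, we find the preimage of 11. The inverse of x ↦ x^31 on (ℤ/43ℤ)^× is x ↦ x^19, because 31·19 = 589 = 14·42 + 1 ≡ 1 (mod 42) and x^{42} = 1 for x ≠ 0 (Fermat). So g⁻¹(11) = 11^19 mod 43.
Repeated squaring mod 43: 11^1 ≡ 11, 11^2 ≡ 11² = 121 ≡ 35, 11^4 ≡ 35² = 1225 ≡ 21, 11^8 ≡ 21² = 441 ≡ 11, 11^16 ≡ 11² = 121 ≡ 35. Since 19 = 16 + 2 + 1, 11^19 ≡ 35·35·11: 35·35 = 1225 ≡ 21, then 21·11 = 231 ≡ 16. So 11^19 ≡ 16 (mod 43).
Hence g⁻¹(11) = 16.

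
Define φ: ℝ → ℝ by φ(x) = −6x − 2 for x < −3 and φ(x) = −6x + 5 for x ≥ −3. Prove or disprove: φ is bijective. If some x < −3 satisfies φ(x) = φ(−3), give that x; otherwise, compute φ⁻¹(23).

Both pieces are strictly decreasing (slopes −6 and −6), so each is injective on its own interval.
The left piece maps (−∞, −3) onto (16, ∞); the right piece maps [−3, ∞) onto (−∞, 23].
These images overlap. In particular φ(−3) = 23 (right piece), and solving −6x − 2 = 23 on the left piece gives x = −25/6 < −3.
So φ(−25/6) = φ(−3) with −25/6 ≠ −3, and φ is not injective, hence not bijective. This x = −25/6 is the requested value below −3.

-25/6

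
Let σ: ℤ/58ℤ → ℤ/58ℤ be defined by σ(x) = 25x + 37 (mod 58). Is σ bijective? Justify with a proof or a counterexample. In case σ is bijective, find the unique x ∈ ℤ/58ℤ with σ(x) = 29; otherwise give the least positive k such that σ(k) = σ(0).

2

If σ(s) = σ(t), then 25s ≡ 25t (mod 58). Because gcd(25, 58) = 1, we may cancel 25 to get s ≡ t (mod 58).
We now compute 25⁻¹ mod 58 explicitly. Euclid's algorithm: 58 = 2·25 + 8, 25 = 3·8 + 1; back-substituting gives 1 = 7·25 − 3·58, so 25⁻¹ ≡ 7 (mod 58).
For any y ∈ ℤ/58ℤ, x = 7(y − 37) mod 58 satisfies σ(x) = 25·7(y − 37) + 37 ≡ y (since 25·7 ≡ 1 mod 58). So every y has a preimage.
Hence σ is bijective.
Since σ is bijective, we compute σ⁻¹(29): solve 25x + 37 ≡ 29 (mod 58), i.e. 25x ≡ 50 (mod 58).
Multiplying by 25⁻¹ = 7 gives x ≡ 7·50 = 350 = 6·58 + 2 ≡ 2 (mod 58).
Check: σ(2) = 25·2 + 37 = 87 = 1·58 + 29 ≡ 29 (mod 58).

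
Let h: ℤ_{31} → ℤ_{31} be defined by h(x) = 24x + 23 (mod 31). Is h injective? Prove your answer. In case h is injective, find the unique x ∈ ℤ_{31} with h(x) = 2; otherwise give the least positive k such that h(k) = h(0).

3

If h(s) = h(t), then 24s ≡ 24t (mod 31). Because gcd(24, 31) = 1, we may cancel 24 to get s ≡ t (mod 31).
Thus h is injective.
We now compute 24⁻¹ mod 31 explicitly. Euclid's algorithm: 31 = 1·24 + 7, 24 = 3·7 + 3, 7 = 2·3 + 1; back-substituting gives 1 = 22·24 − 17·31, so 24⁻¹ ≡ 22 (mod 31).
Since h is injective, we compute h⁻¹(2): solve 24x + 23 ≡ 2 (mod 31), i.e. 24x ≡ 10 (mod 31).
Multiplying by 24⁻¹ = 22 gives x ≡ 22·10 = 220 = 7·31 + 3 ≡ 3 (mod 31).
Check: h(3) = 24·3 + 23 = 95 = 3·31 + 2 ≡ 2 (mod 31).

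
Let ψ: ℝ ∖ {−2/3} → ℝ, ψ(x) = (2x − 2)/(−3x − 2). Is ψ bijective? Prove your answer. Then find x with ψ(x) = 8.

If ψ(x) = −2/3, cross-multiplying gives −3(2x − 2) = 2(−3x − 2), which simplifies to 6 = −4 — false.  So −2/3 has no preimage and ψ is not surjective.
Hence ψ is not bijective.
Solving ψ(x) = 8: cross-multiplying gives 2x − 2 = 8(−3x − 2), which rearranges to 26x = −14, so x = −7/13.

-7/13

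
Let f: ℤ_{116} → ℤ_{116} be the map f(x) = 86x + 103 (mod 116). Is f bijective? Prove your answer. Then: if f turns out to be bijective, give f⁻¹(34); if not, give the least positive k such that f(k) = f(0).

We have gcd(86, 116) = 2 > 1. Taking s = 0 and t = 58: f(0) = 103 and f(58) = 86·58 + 103 = 5091 ≡ 103 (mod 116).
So f(0) = f(58) while 0 ≠ 58, thus f is not injective, hence not bijective.
Since f is not bijective, we find the least positive k with f(k) = f(0): this means 86k ≡ 0 (mod 116), i.e. 116 ∣ 86k. Since gcd(86, 116) = 2, dividing through by 2 this holds exactly when 58 ∣ 43k, and as gcd(43, 58) = 1, exactly when 58 ∣ k.
The smallest positive such k is 58.

58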